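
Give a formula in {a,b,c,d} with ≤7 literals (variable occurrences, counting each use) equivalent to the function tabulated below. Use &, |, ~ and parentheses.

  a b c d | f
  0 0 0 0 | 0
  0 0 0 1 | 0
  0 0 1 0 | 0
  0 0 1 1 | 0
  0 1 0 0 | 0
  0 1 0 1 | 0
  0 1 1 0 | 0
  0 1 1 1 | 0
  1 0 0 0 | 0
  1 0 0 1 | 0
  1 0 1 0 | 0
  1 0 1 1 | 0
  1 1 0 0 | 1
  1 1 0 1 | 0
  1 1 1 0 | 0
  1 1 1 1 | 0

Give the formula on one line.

((~c | ~b) & ((~b | a) & (b & ~d)))

  ~c = 1100110011001100
  ~b = 1111000011110000
  (~c | ~b) = 1111110011111100
  (~b | a) = 1111000011111111
  ~d = 1010101010101010
  (b & ~d) = 0000101000001010
  ((~b | a) & (b & ~d)) = 0000000000001010
  ((~c | ~b) & ((~b | a) & (b & ~d))) = 0000000000001000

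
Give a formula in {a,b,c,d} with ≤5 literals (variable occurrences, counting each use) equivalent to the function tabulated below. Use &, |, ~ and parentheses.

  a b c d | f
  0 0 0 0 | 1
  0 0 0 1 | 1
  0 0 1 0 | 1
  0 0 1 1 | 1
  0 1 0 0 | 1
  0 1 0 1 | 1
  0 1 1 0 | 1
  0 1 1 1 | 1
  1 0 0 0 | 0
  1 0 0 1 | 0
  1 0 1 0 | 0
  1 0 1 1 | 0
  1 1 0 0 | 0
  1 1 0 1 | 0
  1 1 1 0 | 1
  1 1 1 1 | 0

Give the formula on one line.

((~d & ((c & b) | d)) | ~a)

  ~d = 1010101010101010
  (c & b) = 0000001100000011
  ((c & b) | d) = 0101011101010111
  (~d & ((c & b) | d)) = 0000001000000010
  ~a = 1111111100000000
  ((~d & ((c & b) | d)) | ~a) = 1111111100000010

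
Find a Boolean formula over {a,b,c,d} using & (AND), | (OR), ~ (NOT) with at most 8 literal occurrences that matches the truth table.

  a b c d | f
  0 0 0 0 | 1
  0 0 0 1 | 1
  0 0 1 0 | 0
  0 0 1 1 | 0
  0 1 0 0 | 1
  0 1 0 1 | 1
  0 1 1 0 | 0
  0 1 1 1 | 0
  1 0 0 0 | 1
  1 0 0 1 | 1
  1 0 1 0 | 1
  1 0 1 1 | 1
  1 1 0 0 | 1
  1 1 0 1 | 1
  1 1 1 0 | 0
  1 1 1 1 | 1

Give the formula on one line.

  ~c = 1100110011001100
  ~b = 1111000011110000
  (a & ~b) = 0000000011110000
  (~c | (a & ~b)) = 1100110011111100
  (a & d) = 0000000001010101
  ((~c | (a & ~b)) | (a & d)) = 1100110011111101

((~c | (a & ~b)) | (a & d))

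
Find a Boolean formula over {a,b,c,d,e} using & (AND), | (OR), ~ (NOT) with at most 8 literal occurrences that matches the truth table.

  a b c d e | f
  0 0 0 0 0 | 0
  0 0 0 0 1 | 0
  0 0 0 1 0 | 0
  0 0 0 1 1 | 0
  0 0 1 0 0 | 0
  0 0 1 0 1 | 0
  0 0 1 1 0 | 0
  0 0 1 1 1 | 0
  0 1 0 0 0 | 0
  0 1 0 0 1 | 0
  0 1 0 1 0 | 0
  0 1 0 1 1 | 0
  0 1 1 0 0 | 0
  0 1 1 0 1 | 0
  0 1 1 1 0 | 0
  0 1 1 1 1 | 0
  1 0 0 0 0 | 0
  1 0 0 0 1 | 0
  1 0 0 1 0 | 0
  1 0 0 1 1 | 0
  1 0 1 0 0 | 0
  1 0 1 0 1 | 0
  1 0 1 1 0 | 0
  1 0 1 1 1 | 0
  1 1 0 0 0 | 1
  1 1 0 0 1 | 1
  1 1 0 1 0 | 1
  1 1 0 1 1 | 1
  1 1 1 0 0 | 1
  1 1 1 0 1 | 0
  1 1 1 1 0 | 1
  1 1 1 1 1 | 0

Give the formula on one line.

  ~a = 11111111111111110000000000000000
  (~a | b) = 11111111111111110000000011111111
  (a & (~a | b)) = 00000000000000000000000011111111
  ~c = 11110000111100001111000011110000
  (b & ~c) = 00000000111100000000000011110000
  ~e = 10101010101010101010101010101010
  ((b & ~c) | ~e) = 10101010111110101010101011111010
  ((a & (~a | b)) & ((b & ~c) | ~e)) = 00000000000000000000000011111010

((a & (~a | b)) & ((b & ~c) | ~e))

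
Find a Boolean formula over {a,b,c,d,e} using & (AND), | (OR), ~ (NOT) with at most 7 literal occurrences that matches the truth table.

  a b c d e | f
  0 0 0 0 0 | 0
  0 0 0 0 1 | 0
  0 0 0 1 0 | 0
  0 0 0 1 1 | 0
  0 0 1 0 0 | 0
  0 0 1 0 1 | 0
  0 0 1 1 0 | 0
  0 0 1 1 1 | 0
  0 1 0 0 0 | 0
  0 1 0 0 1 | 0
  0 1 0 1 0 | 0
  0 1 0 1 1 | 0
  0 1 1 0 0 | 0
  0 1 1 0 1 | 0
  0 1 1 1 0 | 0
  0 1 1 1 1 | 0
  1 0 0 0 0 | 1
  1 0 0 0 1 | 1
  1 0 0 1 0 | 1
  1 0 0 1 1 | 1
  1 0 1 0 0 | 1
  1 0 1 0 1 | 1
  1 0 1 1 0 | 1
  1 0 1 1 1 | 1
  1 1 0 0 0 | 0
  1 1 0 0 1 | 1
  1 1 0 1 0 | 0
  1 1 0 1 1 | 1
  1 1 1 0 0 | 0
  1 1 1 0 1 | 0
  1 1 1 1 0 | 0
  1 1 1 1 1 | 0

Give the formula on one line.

  ~c = 11110000111100001111000011110000
  ~b = 11111111000000001111111100000000
  (~b & a) = 00000000000000001111111100000000
  (~c | (~b & a)) = 11110000111100001111111111110000
  (~b | e) = 11111111010101011111111101010101
  (a & (~b | e)) = 00000000000000001111111101010101
  ((~c | (~b & a)) & (a & (~b | e))) = 00000000000000001111111101010000

((~c | (~b & a)) & (a & (~b | e)))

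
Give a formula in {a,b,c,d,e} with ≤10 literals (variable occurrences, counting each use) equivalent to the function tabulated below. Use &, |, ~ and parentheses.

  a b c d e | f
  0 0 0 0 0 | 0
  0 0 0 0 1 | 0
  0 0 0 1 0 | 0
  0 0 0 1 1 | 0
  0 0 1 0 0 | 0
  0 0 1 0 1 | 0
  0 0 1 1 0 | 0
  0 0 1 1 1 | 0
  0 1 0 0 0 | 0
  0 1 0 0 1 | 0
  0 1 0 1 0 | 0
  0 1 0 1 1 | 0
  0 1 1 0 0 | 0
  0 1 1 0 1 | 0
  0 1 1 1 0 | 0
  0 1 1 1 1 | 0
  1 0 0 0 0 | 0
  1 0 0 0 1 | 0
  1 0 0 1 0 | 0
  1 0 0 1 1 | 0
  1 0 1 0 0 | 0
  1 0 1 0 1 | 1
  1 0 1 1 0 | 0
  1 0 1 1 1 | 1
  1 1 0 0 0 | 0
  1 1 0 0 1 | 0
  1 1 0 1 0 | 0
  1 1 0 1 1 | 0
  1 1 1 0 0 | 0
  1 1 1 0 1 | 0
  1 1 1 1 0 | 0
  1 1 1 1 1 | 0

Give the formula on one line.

  (a | e) = 01010101010101011111111111111111
  ~b = 11111111000000001111111100000000
  ((a | e) | ~b) = 11111111010101011111111111111111
  ~a = 11111111111111110000000000000000
  (~b | ~a) = 11111111111111111111111100000000
  (((a | e) | ~b) & (~b | ~a)) = 11111111010101011111111100000000
  (~a | e) = 11111111111111110101010101010101
  (c & (~a | e)) = 00001111000011110000010100000101
  ((c & (~a | e)) & a) = 00000000000000000000010100000101
  ((((a | e) | ~b) & (~b | ~a)) & ((c & (~a | e)) & a)) = 00000000000000000000010100000000

((((a | e) | ~b) & (~b | ~a)) & ((c & (~a | e)) & a))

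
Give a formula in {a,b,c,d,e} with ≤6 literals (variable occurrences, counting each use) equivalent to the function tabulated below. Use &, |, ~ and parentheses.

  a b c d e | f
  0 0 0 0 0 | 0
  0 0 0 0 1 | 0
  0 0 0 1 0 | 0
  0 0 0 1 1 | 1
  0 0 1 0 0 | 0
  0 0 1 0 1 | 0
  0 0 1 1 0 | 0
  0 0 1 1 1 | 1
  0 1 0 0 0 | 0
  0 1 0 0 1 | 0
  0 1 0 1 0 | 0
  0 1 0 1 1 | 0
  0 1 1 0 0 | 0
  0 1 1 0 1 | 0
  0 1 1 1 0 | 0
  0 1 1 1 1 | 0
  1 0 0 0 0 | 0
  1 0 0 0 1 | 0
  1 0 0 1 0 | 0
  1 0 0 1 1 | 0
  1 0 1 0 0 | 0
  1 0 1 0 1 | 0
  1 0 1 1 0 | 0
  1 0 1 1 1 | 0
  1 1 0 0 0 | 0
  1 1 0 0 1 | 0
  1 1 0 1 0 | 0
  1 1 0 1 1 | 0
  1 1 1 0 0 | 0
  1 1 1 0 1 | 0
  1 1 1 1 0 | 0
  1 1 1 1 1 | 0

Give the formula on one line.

  (d & e) = 00010001000100010001000100010001
  ~b = 11111111000000001111111100000000
  ((d & e) & ~b) = 00010001000000000001000100000000
  ~a = 11111111111111110000000000000000
  (((d & e) & ~b) & ~a) = 00010001000000000000000000000000

(((d & e) & ~b) & ~a)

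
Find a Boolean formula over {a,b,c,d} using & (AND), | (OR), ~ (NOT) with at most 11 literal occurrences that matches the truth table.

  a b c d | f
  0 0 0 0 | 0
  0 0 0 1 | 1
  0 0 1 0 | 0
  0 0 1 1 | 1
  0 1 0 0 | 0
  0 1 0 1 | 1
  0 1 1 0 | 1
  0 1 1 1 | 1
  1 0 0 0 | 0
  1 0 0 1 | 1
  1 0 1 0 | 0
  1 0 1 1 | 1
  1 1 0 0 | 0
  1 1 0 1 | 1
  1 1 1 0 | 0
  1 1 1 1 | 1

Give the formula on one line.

  ~a = 1111111100000000
  (d & c) = 0001000100010001
  (~a | (d & c)) = 1111111100010001
  (d | (~a | (d & c))) = 1111111101010101
  (c | a) = 0011001111111111
  (b & (c | a)) = 0000001100001111
  (d | (b & (c | a))) = 0101011101011111
  ((d | (~a | (d & c))) & (d | (b & (c | a)))) = 0101011101010101

((d | (~a | (d & c))) & (d | (b & (c | a))))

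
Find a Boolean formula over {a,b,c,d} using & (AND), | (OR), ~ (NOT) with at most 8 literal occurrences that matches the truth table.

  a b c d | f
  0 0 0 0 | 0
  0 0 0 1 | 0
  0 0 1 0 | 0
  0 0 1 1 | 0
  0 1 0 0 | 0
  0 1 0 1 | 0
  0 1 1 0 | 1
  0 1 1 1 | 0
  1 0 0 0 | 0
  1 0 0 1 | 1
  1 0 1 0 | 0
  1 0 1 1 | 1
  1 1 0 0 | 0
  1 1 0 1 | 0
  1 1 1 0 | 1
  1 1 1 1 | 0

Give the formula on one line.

(((d & a) | (b & c)) & (~d | ~b))

  (d & a) = 0000000001010101
  (b & c) = 0000001100000011
  ((d & a) | (b & c)) = 0000001101010111
  ~d = 1010101010101010
  ~b = 1111000011110000
  (~d | ~b) = 1111101011111010
  (((d & a) | (b & c)) & (~d | ~b)) = 0000001001010010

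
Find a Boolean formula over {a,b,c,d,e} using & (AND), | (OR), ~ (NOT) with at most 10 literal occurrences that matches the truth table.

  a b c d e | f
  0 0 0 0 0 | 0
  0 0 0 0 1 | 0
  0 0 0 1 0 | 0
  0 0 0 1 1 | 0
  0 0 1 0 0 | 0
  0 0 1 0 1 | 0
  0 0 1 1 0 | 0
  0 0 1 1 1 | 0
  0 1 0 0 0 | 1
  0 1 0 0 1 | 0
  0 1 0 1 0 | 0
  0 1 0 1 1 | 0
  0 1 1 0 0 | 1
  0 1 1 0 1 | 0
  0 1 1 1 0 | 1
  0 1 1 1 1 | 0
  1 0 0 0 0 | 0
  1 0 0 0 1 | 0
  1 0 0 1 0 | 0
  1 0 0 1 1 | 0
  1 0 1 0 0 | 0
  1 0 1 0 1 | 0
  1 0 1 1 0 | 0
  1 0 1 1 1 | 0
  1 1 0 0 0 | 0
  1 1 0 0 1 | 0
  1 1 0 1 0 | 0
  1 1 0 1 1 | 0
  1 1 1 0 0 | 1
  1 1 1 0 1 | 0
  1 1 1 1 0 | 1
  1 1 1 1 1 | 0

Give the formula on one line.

  ~e = 10101010101010101010101010101010
  (~e & b) = 00000000101010100000000010101010
  ~d = 11001100110011001100110011001100
  ~a = 11111111111111110000000000000000
  (~d & ~a) = 11001100110011000000000000000000
  (c | (~d & ~a)) = 11001111110011110000111100001111
  ~b = 11111111000000001111111100000000
  ((c | (~d & ~a)) | ~b) = 11111111110011111111111100001111
  (b & ((c | (~d & ~a)) | ~b)) = 00000000110011110000000000001111
  ((~d & ~a) | (b & ((c | (~d & ~a)) | ~b))) = 11001100110011110000000000001111
  ((~e & b) & ((~d & ~a) | (b & ((c | (~d & ~a)) | ~b)))) = 00000000100010100000000000001010

((~e & b) & ((~d & ~a) | (b & ((c | (~d & ~a)) | ~b))))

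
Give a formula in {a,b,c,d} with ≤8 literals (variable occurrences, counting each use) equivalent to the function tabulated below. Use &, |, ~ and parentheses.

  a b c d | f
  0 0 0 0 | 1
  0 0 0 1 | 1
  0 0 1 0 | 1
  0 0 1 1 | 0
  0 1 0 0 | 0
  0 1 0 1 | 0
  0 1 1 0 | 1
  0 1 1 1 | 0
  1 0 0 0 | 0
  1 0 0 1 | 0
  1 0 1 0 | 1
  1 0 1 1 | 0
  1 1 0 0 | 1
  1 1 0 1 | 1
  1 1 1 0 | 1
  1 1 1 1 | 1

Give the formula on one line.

  ~d = 1010101010101010
  (c & ~d) = 0010001000100010
  ~b = 1111000011110000
  ~c = 1100110011001100
  (~b & ~c) = 1100000011000000
  (a | (~b & ~c)) = 1100000011111111
  ~a = 1111111100000000
  (~a | b) = 1111111100001111
  ((a | (~b & ~c)) & (~a | b)) = 1100000000001111
  ((c & ~d) | ((a | (~b & ~c)) & (~a | b))) = 1110001000101111

((c & ~d) | ((a | (~b & ~c)) & (~a | b)))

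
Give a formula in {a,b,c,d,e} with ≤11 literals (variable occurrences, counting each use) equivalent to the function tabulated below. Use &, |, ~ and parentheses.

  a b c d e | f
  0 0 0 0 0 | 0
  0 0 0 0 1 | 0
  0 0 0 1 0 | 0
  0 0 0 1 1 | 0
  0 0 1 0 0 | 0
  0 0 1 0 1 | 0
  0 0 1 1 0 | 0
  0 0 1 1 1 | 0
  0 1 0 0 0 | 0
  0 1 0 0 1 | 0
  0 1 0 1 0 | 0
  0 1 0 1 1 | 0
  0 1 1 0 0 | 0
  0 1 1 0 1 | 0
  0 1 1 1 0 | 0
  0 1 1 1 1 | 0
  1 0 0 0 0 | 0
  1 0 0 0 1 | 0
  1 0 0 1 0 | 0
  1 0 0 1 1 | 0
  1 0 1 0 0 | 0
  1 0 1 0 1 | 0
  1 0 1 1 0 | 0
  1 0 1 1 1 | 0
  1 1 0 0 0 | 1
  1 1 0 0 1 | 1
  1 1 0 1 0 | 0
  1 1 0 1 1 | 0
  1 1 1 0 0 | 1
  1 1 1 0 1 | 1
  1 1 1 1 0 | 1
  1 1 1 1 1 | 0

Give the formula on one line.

  ~d = 11001100110011001100110011001100
  (c | ~d) = 11001111110011111100111111001111
  (e & ~d) = 01000100010001000100010001000100
  ~e = 10101010101010101010101010101010
  ((e & ~d) | ~e) = 11101110111011101110111011101110
  (b & ((e & ~d) | ~e)) = 00000000111011100000000011101110
  (b & a) = 00000000000000000000000011111111
  ((b & ((e & ~d) | ~e)) & (b & a)) = 00000000000000000000000011101110
  ((c | ~d) & ((b & ((e & ~d) | ~e)) & (b & a))) = 00000000000000000000000011001110

((c | ~d) & ((b & ((e & ~d) | ~e)) & (b & a)))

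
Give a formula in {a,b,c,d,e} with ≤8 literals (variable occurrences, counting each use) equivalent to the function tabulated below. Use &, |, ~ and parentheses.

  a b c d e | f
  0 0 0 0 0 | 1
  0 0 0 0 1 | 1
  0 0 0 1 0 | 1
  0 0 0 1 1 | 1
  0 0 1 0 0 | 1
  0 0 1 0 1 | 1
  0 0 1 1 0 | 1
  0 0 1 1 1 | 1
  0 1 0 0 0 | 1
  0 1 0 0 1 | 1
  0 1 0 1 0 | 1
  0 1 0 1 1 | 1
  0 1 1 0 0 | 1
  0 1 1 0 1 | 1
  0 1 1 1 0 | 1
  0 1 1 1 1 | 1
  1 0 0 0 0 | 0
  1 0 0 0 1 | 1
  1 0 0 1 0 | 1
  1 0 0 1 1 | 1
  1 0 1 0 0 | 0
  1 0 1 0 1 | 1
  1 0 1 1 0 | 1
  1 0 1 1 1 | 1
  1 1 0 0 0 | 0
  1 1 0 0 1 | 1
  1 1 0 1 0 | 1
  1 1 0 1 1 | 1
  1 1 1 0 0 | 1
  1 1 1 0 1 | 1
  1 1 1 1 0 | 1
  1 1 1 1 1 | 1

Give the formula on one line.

(((e | ~a) | (c & b)) | d)

  ~a = 11111111111111110000000000000000
  (e | ~a) = 11111111111111110101010101010101
  (c & b) = 00000000000011110000000000001111
  ((e | ~a) | (c & b)) = 11111111111111110101010101011111
  (((e | ~a) | (c & b)) | d) = 11111111111111110111011101111111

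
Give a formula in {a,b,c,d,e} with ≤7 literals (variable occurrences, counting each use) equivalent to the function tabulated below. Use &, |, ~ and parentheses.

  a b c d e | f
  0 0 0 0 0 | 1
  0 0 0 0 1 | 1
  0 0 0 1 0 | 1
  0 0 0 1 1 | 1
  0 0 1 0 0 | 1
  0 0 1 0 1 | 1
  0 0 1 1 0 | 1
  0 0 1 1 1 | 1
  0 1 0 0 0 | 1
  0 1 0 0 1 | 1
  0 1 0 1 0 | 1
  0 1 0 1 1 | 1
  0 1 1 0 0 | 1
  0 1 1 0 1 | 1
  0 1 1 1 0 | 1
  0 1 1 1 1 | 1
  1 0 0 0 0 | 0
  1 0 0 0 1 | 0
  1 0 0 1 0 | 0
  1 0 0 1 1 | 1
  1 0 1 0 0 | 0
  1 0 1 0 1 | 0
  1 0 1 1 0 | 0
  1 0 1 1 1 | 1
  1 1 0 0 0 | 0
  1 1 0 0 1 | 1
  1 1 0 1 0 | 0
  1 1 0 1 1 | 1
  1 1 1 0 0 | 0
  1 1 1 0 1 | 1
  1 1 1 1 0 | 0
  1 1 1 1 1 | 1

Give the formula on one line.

((~a | (e & b)) | (e & d))

  ~a = 11111111111111110000000000000000
  (e & b) = 00000000010101010000000001010101
  (~a | (e & b)) = 11111111111111110000000001010101
  (e & d) = 00010001000100010001000100010001
  ((~a | (e & b)) | (e & d)) = 11111111111111110001000101010101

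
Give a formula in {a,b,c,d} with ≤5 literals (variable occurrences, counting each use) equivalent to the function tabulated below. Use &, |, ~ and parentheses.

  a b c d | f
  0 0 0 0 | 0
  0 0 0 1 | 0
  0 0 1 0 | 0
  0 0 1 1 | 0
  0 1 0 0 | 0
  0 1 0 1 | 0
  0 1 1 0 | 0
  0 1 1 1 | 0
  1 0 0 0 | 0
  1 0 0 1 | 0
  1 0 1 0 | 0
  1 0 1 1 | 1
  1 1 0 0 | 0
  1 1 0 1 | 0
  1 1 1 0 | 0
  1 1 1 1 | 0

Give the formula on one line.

((~b & c) & (a & d))

  ~b = 1111000011110000
  (~b & c) = 0011000000110000
  (a & d) = 0000000001010101
  ((~b & c) & (a & d)) = 0000000000010000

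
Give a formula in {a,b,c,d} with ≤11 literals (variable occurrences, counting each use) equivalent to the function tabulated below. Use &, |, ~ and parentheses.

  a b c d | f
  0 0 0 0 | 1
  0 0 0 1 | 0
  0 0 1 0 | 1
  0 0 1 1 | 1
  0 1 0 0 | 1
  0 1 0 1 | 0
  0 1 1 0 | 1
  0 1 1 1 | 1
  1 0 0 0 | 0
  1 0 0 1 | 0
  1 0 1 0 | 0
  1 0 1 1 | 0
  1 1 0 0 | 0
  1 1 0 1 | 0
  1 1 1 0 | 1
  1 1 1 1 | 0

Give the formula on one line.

(((~a | ~d) | ~b) & ((~a & ~d) | (c & (b | ~a))))

  ~a = 1111111100000000
  ~d = 1010101010101010
  (~a | ~d) = 1111111110101010
  ~b = 1111000011110000
  ((~a | ~d) | ~b) = 1111111111111010
  (~a & ~d) = 1010101000000000
  (b | ~a) = 1111111100001111
  (c & (b | ~a)) = 0011001100000011
  ((~a & ~d) | (c & (b | ~a))) = 1011101100000011
  (((~a | ~d) | ~b) & ((~a & ~d) | (c & (b | ~a)))) = 1011101100000010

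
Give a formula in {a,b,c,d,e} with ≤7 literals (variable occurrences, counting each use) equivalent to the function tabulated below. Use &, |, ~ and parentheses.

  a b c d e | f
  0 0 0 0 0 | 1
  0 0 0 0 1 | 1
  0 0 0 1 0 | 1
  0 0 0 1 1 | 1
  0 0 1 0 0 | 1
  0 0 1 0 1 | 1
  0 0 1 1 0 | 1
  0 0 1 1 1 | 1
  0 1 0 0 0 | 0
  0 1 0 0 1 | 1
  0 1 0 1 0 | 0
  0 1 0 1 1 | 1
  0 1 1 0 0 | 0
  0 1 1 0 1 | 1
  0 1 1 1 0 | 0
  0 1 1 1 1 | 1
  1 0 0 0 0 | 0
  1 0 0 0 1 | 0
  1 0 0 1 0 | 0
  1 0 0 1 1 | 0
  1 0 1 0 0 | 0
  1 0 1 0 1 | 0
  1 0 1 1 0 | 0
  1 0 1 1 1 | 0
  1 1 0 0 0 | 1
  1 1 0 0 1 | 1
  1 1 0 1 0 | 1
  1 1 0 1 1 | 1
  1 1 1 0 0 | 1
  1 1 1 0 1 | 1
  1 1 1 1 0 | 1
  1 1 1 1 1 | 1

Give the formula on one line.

((~b & ~a) | ((e | (~b | (a & b))) & b))

  ~b = 11111111000000001111111100000000
  ~a = 11111111111111110000000000000000
  (~b & ~a) = 11111111000000000000000000000000
  (a & b) = 00000000000000000000000011111111
  (~b | (a & b)) = 11111111000000001111111111111111
  (e | (~b | (a & b))) = 11111111010101011111111111111111
  ((e | (~b | (a & b))) & b) = 00000000010101010000000011111111
  ((~b & ~a) | ((e | (~b | (a & b))) & b)) = 11111111010101010000000011111111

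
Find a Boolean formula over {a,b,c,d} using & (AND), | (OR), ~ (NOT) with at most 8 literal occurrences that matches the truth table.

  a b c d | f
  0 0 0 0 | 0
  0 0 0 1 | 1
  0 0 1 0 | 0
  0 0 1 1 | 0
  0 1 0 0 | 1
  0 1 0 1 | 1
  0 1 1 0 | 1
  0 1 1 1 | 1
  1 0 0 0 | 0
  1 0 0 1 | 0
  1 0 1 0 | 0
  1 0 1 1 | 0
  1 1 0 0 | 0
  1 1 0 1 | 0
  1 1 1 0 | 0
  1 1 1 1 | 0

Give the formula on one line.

((~c | b) & (((b | c) | d) & ~a))

  ~c = 1100110011001100
  (~c | b) = 1100111111001111
  (b | c) = 0011111100111111
  ((b | c) | d) = 0111111101111111
  ~a = 1111111100000000
  (((b | c) | d) & ~a) = 0111111100000000
  ((~c | b) & (((b | c) | d) & ~a)) = 0100111100000000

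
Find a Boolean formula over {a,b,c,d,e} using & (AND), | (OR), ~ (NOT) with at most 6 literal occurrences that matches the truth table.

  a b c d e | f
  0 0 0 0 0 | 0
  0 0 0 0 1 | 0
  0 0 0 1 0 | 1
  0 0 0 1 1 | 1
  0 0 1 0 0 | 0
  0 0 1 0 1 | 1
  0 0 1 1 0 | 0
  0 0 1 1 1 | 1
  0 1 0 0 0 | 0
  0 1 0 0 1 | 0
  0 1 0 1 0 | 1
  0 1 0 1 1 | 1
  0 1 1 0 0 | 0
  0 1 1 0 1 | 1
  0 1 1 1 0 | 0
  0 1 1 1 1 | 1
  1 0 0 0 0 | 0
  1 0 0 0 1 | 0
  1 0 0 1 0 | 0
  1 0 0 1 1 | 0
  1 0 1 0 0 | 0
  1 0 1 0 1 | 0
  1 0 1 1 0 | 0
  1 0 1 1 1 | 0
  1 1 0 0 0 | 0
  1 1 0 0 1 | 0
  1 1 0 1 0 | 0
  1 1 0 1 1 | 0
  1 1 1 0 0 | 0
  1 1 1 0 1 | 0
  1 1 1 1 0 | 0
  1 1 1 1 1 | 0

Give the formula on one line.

  ~a = 11111111111111110000000000000000
  (e & ~a) = 01010101010101010000000000000000
  ((e & ~a) & c) = 00000101000001010000000000000000
  ~c = 11110000111100001111000011110000
  (d & ~c) = 00110000001100000011000000110000
  (~a & (d & ~c)) = 00110000001100000000000000000000
  (((e & ~a) & c) | (~a & (d & ~c))) = 00110101001101010000000000000000

(((e & ~a) & c) | (~a & (d & ~c)))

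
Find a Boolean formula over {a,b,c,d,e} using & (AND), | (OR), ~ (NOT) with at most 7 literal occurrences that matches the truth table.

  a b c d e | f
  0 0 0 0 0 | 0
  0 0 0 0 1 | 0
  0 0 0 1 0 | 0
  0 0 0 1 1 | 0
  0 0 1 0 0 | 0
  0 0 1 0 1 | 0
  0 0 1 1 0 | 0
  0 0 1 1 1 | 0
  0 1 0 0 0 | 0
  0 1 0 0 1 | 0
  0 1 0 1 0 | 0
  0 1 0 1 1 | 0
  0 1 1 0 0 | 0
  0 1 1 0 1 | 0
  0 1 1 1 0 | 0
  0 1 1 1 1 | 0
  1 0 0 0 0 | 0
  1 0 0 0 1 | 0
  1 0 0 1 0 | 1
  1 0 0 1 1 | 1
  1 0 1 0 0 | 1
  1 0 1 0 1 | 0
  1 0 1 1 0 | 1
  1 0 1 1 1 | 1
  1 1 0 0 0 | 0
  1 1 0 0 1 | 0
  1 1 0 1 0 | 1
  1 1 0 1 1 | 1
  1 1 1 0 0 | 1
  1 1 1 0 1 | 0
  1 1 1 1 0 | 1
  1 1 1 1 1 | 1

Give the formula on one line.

(a & (((c | (d & e)) | d) & (~e | d)))

  (d & e) = 00010001000100010001000100010001
  (c | (d & e)) = 00011111000111110001111100011111
  ((c | (d & e)) | d) = 00111111001111110011111100111111
  ~e = 10101010101010101010101010101010
  (~e | d) = 10111011101110111011101110111011
  (((c | (d & e)) | d) & (~e | d)) = 00111011001110110011101100111011
  (a & (((c | (d & e)) | d) & (~e | d))) = 00000000000000000011101100111011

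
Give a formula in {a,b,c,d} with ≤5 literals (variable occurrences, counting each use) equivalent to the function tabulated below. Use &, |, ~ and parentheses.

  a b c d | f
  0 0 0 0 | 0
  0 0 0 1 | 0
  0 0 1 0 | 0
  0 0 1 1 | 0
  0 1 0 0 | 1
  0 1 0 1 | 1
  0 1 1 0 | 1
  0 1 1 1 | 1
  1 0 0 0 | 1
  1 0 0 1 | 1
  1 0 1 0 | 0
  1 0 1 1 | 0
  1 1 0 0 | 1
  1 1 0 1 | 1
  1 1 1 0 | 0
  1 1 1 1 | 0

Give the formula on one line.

((~c & a) | (~a & b))

  ~c = 1100110011001100
  (~c & a) = 0000000011001100
  ~a = 1111111100000000
  (~a & b) = 0000111100000000
  ((~c & a) | (~a & b)) = 0000111111001100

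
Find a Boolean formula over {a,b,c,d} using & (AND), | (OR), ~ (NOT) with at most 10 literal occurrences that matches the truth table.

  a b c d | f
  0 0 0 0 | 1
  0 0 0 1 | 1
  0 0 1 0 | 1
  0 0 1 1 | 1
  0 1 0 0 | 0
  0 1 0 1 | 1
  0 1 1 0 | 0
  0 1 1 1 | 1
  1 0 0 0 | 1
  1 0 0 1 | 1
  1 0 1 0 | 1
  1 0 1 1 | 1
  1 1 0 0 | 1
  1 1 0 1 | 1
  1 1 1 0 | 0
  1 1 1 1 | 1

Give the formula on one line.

(((d | ~b) & (c | (~a | d))) | (~c & (a | c)))

  ~b = 1111000011110000
  (d | ~b) = 1111010111110101
  ~a = 1111111100000000
  (~a | d) = 1111111101010101
  (c | (~a | d)) = 1111111101110111
  ((d | ~b) & (c | (~a | d))) = 1111010101110101
  ~c = 1100110011001100
  (a | c) = 0011001111111111
  (~c & (a | c)) = 0000000011001100
  (((d | ~b) & (c | (~a | d))) | (~c & (a | c))) = 1111010111111101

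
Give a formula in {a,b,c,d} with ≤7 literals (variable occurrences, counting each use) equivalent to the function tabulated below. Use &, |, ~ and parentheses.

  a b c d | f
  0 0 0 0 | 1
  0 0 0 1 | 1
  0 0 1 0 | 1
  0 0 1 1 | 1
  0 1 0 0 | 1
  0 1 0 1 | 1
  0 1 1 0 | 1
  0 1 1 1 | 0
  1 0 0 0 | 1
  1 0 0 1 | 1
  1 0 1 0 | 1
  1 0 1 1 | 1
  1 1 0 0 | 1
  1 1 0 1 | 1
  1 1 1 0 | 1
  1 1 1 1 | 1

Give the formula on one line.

(((a | (~a & ~c)) | (d & ~b)) | (~d | ~c))

  ~a = 1111111100000000
  ~c = 1100110011001100
  (~a & ~c) = 1100110000000000
  (a | (~a & ~c)) = 1100110011111111
  ~b = 1111000011110000
  (d & ~b) = 0101000001010000
  ((a | (~a & ~c)) | (d & ~b)) = 1101110011111111
  ~d = 1010101010101010
  (~d | ~c) = 1110111011101110
  (((a | (~a & ~c)) | (d & ~b)) | (~d | ~c)) = 1111111011111111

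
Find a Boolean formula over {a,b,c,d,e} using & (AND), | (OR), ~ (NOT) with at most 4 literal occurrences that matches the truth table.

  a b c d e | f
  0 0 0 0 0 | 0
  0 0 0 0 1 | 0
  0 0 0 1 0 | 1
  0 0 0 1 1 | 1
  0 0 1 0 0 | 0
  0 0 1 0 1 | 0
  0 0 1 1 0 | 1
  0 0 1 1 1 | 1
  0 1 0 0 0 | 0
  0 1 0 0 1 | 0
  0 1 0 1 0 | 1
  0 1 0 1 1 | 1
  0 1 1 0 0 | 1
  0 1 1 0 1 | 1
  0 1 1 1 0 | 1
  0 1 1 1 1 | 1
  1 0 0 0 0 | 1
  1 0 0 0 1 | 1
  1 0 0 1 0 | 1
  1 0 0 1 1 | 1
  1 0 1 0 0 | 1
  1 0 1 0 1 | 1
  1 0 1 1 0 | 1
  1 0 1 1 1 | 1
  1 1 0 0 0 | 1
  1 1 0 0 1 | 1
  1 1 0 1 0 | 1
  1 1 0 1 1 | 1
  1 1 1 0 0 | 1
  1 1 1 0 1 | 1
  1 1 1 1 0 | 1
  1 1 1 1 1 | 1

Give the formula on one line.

(((c & b) | d) | a)

  (c & b) = 00000000000011110000000000001111
  ((c & b) | d) = 00110011001111110011001100111111
  (((c & b) | d) | a) = 00110011001111111111111111111111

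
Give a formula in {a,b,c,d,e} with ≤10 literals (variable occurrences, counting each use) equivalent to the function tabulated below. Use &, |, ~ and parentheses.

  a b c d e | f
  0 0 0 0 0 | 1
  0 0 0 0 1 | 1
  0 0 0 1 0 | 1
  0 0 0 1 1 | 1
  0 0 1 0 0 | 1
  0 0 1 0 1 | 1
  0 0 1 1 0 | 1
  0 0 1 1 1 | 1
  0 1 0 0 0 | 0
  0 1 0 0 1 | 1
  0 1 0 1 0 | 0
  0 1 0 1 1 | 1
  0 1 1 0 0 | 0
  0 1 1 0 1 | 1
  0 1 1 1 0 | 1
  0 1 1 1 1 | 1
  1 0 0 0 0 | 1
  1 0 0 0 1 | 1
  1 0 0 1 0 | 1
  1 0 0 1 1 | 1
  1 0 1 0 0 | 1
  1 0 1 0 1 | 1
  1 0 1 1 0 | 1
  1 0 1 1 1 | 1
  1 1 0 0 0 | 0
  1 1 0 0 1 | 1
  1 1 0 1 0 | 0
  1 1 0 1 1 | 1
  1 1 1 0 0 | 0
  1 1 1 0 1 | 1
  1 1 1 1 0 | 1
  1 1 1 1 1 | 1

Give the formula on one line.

(((((~b | a) & c) & d) | (e | ~b)) | (c & d))

  ~b = 11111111000000001111111100000000
  (~b | a) = 11111111000000001111111111111111
  ((~b | a) & c) = 00001111000000000000111100001111
  (((~b | a) & c) & d) = 00000011000000000000001100000011
  (e | ~b) = 11111111010101011111111101010101
  ((((~b | a) & c) & d) | (e | ~b)) = 11111111010101011111111101010111
  (c & d) = 00000011000000110000001100000011
  (((((~b | a) & c) & d) | (e | ~b)) | (c & d)) = 11111111010101111111111101010111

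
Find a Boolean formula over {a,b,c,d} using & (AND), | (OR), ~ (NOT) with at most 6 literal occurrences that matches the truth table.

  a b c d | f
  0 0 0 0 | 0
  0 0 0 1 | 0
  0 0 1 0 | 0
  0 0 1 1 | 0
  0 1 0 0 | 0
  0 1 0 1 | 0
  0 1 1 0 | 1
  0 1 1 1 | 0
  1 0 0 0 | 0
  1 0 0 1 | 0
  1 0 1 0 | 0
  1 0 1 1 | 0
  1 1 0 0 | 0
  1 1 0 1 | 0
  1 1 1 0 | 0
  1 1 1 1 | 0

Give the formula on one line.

((~d & b) & ((b & ~a) & (c & b)))

  ~d = 1010101010101010
  (~d & b) = 0000101000001010
  ~a = 1111111100000000
  (b & ~a) = 0000111100000000
  (c & b) = 0000001100000011
  ((b & ~a) & (c & b)) = 0000001100000000
  ((~d & b) & ((b & ~a) & (c & b))) = 0000001000000000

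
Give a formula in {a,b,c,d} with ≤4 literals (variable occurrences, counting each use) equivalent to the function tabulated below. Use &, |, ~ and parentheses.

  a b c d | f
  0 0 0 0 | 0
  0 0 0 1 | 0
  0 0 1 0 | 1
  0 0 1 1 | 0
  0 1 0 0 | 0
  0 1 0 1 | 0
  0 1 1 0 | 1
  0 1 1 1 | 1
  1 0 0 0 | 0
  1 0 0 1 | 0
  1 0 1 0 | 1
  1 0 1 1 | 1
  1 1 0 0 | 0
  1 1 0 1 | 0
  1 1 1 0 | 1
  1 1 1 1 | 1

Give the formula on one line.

(c & (b | (~d | a)))

  ~d = 1010101010101010
  (~d | a) = 1010101011111111
  (b | (~d | a)) = 1010111111111111
  (c & (b | (~d | a))) = 0010001100110011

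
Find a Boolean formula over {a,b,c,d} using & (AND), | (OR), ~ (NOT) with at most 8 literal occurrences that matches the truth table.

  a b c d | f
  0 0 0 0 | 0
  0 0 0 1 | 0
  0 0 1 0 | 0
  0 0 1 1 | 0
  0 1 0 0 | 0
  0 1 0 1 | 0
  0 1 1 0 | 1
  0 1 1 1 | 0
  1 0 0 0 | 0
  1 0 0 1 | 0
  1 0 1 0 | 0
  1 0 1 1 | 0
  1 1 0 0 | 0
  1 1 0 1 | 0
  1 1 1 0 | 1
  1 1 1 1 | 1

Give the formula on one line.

  (c & b) = 0000001100000011
  ~a = 1111111100000000
  ~d = 1010101010101010
  (~a & ~d) = 1010101000000000
  ((~a & ~d) | a) = 1010101011111111
  (d | b) = 0101111101011111
  (~a | (d | b)) = 1111111101011111
  (((~a & ~d) | a) & (~a | (d | b))) = 1010101001011111
  ((c & b) & (((~a & ~d) | a) & (~a | (d | b)))) = 0000001000000011

((c & b) & (((~a & ~d) | a) & (~a | (d | b))))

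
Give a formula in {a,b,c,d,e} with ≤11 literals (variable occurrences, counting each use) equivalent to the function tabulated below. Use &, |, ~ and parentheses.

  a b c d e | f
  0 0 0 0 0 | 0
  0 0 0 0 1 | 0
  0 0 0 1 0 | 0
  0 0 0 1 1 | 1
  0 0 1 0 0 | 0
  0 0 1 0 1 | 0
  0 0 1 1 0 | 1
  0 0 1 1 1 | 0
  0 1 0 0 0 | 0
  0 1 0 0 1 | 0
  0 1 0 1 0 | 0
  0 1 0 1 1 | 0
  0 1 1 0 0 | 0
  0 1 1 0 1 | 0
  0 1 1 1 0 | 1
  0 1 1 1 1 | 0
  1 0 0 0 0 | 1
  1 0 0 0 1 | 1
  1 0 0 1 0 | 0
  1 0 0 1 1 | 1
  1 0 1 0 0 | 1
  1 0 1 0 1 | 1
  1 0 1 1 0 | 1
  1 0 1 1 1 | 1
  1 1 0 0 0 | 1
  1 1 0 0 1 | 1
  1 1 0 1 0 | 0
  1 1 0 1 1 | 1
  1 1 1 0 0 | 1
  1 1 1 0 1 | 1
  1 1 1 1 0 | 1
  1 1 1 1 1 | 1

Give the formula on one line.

  (c | e) = 01011111010111110101111101011111
  ~d = 11001100110011001100110011001100
  ((c | e) | ~d) = 11011111110111111101111111011111
  ~e = 10101010101010101010101010101010
  ~b = 11111111000000001111111100000000
  ~c = 11110000111100001111000011110000
  (~b & ~c) = 11110000000000001111000000000000
  (~e | (~b & ~c)) = 11111010101010101111101010101010
  ~a = 11111111111111110000000000000000
  (d & ~a) = 00110011001100110000000000000000
  ((~e | (~b & ~c)) & (d & ~a)) = 00110010001000100000000000000000
  (a | ((~e | (~b & ~c)) & (d & ~a))) = 00110010001000101111111111111111
  (((c | e) | ~d) & (a | ((~e | (~b & ~c)) & (d & ~a)))) = 00010010000000101101111111011111

(((c | e) | ~d) & (a | ((~e | (~b & ~c)) & (d & ~a))))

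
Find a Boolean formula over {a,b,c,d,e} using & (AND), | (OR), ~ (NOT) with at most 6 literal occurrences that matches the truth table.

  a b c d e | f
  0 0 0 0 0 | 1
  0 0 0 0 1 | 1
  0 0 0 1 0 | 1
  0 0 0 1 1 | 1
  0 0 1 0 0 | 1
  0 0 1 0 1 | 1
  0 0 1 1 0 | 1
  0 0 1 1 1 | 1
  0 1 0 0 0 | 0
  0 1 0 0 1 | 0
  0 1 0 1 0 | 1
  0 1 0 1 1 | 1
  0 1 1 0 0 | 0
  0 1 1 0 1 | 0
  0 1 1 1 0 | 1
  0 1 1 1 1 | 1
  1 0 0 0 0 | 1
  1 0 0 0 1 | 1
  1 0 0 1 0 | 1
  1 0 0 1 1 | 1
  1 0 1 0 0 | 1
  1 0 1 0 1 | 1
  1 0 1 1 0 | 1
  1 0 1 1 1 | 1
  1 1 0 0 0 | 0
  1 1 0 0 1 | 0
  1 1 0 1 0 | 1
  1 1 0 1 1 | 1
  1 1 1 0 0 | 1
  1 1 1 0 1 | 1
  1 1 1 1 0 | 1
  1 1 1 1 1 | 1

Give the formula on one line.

((d | (a & c)) | ~b)

  (a & c) = 00000000000000000000111100001111
  (d | (a & c)) = 00110011001100110011111100111111
  ~b = 11111111000000001111111100000000
  ((d | (a & c)) | ~b) = 11111111001100111111111100111111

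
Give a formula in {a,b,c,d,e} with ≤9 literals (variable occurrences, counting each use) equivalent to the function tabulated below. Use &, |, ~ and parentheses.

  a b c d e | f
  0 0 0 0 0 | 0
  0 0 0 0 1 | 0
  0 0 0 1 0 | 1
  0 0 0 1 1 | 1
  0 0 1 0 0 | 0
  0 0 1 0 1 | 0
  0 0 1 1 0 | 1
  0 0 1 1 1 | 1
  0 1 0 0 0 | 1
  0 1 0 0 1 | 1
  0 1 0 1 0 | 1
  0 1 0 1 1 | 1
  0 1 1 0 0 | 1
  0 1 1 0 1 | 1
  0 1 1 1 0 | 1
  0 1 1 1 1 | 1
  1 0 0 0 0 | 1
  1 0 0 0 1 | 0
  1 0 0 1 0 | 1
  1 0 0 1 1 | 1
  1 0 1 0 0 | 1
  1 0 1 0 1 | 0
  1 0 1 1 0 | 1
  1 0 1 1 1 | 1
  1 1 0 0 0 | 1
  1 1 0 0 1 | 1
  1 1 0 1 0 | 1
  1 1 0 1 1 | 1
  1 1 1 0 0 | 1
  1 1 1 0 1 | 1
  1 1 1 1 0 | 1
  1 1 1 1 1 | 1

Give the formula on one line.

((d | b) | ((~e | b) & (d | (e | a))))

  (d | b) = 00110011111111110011001111111111
  ~e = 10101010101010101010101010101010
  (~e | b) = 10101010111111111010101011111111
  (e | a) = 01010101010101011111111111111111
  (d | (e | a)) = 01110111011101111111111111111111
  ((~e | b) & (d | (e | a))) = 00100010011101111010101011111111
  ((d | b) | ((~e | b) & (d | (e | a)))) = 00110011111111111011101111111111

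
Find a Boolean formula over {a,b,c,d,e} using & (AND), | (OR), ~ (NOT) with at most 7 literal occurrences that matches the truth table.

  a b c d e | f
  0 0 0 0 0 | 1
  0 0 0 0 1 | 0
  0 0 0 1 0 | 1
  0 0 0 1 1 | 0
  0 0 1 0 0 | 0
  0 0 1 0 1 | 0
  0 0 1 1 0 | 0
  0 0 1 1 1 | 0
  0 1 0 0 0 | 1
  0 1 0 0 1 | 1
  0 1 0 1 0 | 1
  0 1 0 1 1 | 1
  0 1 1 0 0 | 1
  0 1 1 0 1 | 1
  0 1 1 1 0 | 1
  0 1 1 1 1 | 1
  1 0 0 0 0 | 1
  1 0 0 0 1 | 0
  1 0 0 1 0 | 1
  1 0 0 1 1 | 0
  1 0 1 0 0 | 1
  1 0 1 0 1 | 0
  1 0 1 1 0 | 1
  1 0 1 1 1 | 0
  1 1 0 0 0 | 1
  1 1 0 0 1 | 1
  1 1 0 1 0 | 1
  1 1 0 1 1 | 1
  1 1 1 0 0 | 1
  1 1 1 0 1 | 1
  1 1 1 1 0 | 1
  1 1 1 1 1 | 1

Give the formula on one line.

((b | ~e) & (a | (~c | b)))

  ~e = 10101010101010101010101010101010
  (b | ~e) = 10101010111111111010101011111111
  ~c = 11110000111100001111000011110000
  (~c | b) = 11110000111111111111000011111111
  (a | (~c | b)) = 11110000111111111111111111111111
  ((b | ~e) & (a | (~c | b))) = 10100000111111111010101011111111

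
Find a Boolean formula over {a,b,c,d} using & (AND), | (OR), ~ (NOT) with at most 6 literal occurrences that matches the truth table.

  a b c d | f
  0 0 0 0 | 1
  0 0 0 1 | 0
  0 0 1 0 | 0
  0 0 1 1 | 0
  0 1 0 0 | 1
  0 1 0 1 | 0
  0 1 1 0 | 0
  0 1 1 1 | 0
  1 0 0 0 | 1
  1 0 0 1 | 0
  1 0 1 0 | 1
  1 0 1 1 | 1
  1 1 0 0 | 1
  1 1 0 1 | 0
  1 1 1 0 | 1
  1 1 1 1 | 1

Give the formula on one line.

((((b & a) | ~c) | a) & (c | ~d))

  (b & a) = 0000000000001111
  ~c = 1100110011001100
  ((b & a) | ~c) = 1100110011001111
  (((b & a) | ~c) | a) = 1100110011111111
  ~d = 1010101010101010
  (c | ~d) = 1011101110111011
  ((((b & a) | ~c) | a) & (c | ~d)) = 1000100010111011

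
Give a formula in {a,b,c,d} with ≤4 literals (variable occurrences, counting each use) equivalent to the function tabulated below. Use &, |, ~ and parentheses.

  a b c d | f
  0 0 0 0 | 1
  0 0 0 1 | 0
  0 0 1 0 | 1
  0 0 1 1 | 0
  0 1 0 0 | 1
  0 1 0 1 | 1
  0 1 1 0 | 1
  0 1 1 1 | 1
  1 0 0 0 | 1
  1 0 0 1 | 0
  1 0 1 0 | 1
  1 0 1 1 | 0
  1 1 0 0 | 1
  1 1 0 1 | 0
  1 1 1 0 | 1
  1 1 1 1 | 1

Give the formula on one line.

(~d | ((~a | c) & b))

  ~d = 1010101010101010
  ~a = 1111111100000000
  (~a | c) = 1111111100110011
  ((~a | c) & b) = 0000111100000011
  (~d | ((~a | c) & b)) = 1010111110101011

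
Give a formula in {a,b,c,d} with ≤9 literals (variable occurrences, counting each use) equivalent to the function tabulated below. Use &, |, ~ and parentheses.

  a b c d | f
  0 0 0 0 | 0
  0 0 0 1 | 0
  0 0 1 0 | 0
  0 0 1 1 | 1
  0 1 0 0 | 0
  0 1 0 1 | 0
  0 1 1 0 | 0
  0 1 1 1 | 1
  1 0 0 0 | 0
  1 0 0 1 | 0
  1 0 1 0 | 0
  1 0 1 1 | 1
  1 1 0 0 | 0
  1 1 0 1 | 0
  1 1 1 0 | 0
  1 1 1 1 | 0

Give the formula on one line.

((((c & d) | (d & a)) & (~a | ~b)) & c)

  (c & d) = 0001000100010001
  (d & a) = 0000000001010101
  ((c & d) | (d & a)) = 0001000101010101
  ~a = 1111111100000000
  ~b = 1111000011110000
  (~a | ~b) = 1111111111110000
  (((c & d) | (d & a)) & (~a | ~b)) = 0001000101010000
  ((((c & d) | (d & a)) & (~a | ~b)) & c) = 0001000100010000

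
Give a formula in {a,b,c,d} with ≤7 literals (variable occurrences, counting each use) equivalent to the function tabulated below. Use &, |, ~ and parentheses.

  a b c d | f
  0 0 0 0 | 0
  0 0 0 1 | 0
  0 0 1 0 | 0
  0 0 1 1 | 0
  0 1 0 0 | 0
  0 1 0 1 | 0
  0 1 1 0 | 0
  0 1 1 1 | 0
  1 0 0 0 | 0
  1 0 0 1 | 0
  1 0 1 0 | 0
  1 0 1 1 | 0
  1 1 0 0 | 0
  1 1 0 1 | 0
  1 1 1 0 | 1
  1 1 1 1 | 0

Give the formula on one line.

  ~d = 1010101010101010
  (~d & b) = 0000101000001010
  ((~d & b) & a) = 0000000000001010
  (((~d & b) & a) & c) = 0000000000000010

(((~d & b) & a) & c)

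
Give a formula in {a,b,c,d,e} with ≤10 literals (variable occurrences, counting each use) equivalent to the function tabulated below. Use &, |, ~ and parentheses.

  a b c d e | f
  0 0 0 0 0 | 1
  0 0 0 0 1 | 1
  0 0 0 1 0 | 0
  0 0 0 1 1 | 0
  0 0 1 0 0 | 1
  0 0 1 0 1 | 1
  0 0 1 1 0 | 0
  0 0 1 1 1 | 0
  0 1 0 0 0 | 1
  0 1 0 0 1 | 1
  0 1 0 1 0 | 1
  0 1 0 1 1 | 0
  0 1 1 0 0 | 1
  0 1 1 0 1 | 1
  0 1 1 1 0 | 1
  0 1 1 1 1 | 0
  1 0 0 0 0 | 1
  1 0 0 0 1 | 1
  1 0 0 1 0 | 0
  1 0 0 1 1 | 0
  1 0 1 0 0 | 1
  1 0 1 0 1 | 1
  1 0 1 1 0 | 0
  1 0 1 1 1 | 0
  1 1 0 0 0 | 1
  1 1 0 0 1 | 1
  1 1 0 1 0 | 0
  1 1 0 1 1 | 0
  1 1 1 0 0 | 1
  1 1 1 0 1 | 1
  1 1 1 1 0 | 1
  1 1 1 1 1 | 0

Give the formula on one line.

  ~c = 11110000111100001111000011110000
  ~a = 11111111111111110000000000000000
  (~c & ~a) = 11110000111100000000000000000000
  (c | (~c & ~a)) = 11111111111111110000111100001111
  ((c | (~c & ~a)) & d) = 00110011001100110000001100000011
  ~e = 10101010101010101010101010101010
  (b & ~e) = 00000000101010100000000010101010
  ~b = 11111111000000001111111100000000
  ((b & ~e) | ~b) = 11111111101010101111111110101010
  (((b & ~e) | ~b) & b) = 00000000101010100000000010101010
  (((c | (~c & ~a)) & d) & (((b & ~e) | ~b) & b)) = 00000000001000100000000000000010
  ~d = 11001100110011001100110011001100
  ((((c | (~c & ~a)) & d) & (((b & ~e) | ~b) & b)) | ~d) = 11001100111011101100110011001110

((((c | (~c & ~a)) & d) & (((b & ~e) | ~b) & b)) | ~d)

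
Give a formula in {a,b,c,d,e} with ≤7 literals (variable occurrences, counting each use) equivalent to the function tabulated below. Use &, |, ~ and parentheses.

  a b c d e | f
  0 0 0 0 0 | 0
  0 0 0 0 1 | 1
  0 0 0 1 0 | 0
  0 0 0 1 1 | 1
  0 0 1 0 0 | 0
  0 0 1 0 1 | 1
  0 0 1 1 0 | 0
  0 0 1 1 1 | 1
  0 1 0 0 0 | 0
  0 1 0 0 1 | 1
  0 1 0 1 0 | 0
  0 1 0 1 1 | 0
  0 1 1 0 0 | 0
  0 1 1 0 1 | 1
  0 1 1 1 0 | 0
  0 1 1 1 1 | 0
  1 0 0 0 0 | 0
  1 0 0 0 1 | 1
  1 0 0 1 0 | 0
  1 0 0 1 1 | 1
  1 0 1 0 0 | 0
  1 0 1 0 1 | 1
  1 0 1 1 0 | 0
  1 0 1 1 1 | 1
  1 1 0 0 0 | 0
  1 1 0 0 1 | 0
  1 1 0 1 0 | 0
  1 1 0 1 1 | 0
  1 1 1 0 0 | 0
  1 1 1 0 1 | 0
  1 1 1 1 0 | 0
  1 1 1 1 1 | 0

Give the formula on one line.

((~b | (~d | (e & a))) & (e & (~b | ~a)))

  ~b = 11111111000000001111111100000000
  ~d = 11001100110011001100110011001100
  (e & a) = 00000000000000000101010101010101
  (~d | (e & a)) = 11001100110011001101110111011101
  (~b | (~d | (e & a))) = 11111111110011001111111111011101
  ~a = 11111111111111110000000000000000
  (~b | ~a) = 11111111111111111111111100000000
  (e & (~b | ~a)) = 01010101010101010101010100000000
  ((~b | (~d | (e & a))) & (e & (~b | ~a))) = 01010101010001000101010100000000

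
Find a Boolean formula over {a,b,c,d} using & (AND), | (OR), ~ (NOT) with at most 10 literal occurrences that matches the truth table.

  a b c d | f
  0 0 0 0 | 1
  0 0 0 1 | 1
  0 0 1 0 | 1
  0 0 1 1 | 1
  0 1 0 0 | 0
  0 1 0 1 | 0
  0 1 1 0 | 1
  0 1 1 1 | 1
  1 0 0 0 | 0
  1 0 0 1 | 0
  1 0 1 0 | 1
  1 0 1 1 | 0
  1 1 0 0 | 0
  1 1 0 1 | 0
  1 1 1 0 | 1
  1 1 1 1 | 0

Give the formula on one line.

((((b | a) & ~d) & c) | ((~a & ~b) | (~a & c)))

  (b | a) = 0000111111111111
  ~d = 1010101010101010
  ((b | a) & ~d) = 0000101010101010
  (((b | a) & ~d) & c) = 0000001000100010
  ~a = 1111111100000000
  ~b = 1111000011110000
  (~a & ~b) = 1111000000000000
  (~a & c) = 0011001100000000
  ((~a & ~b) | (~a & c)) = 1111001100000000
  ((((b | a) & ~d) & c) | ((~a & ~b) | (~a & c))) = 1111001100100010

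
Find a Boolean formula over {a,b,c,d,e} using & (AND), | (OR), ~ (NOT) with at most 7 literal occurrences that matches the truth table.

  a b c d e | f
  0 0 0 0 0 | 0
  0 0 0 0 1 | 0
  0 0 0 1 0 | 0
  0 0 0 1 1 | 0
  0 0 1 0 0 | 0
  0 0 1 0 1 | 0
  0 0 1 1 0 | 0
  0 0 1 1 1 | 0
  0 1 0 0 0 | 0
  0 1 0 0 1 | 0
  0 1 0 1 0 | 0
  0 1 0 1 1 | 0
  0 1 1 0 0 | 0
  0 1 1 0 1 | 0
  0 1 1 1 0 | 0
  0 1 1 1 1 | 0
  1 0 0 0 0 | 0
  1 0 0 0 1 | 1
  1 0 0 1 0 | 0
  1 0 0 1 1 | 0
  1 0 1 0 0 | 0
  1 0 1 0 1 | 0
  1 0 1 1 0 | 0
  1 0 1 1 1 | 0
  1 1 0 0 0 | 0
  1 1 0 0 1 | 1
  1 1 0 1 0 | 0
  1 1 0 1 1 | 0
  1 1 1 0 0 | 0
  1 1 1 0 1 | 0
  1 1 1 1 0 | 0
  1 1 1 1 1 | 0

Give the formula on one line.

((a & ~d) & (~c & e))

  ~d = 11001100110011001100110011001100
  (a & ~d) = 00000000000000001100110011001100
  ~c = 11110000111100001111000011110000
  (~c & e) = 01010000010100000101000001010000
  ((a & ~d) & (~c & e)) = 00000000000000000100000001000000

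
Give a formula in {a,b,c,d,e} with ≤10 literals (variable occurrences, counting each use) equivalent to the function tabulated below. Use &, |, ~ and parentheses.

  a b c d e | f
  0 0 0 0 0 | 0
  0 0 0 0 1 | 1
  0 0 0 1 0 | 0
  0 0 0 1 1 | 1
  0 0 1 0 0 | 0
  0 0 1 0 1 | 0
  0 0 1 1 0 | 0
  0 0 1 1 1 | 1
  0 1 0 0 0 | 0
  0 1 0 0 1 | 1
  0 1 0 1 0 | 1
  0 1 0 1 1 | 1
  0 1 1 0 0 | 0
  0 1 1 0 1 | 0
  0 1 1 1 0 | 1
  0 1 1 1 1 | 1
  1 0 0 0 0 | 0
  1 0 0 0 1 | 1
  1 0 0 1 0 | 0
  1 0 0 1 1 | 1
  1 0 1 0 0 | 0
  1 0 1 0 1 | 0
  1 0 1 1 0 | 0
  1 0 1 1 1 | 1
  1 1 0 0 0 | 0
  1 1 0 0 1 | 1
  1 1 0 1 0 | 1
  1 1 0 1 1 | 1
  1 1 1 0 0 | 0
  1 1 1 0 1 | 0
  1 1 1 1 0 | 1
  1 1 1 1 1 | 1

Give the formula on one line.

((e | (d | c)) & ((d | (~c & (e | ~a))) & (e | b)))

  (d | c) = 00111111001111110011111100111111
  (e | (d | c)) = 01111111011111110111111101111111
  ~c = 11110000111100001111000011110000
  ~a = 11111111111111110000000000000000
  (e | ~a) = 11111111111111110101010101010101
  (~c & (e | ~a)) = 11110000111100000101000001010000
  (d | (~c & (e | ~a))) = 11110011111100110111001101110011
  (e | b) = 01010101111111110101010111111111
  ((d | (~c & (e | ~a))) & (e | b)) = 01010001111100110101000101110011
  ((e | (d | c)) & ((d | (~c & (e | ~a))) & (e | b))) = 01010001011100110101000101110011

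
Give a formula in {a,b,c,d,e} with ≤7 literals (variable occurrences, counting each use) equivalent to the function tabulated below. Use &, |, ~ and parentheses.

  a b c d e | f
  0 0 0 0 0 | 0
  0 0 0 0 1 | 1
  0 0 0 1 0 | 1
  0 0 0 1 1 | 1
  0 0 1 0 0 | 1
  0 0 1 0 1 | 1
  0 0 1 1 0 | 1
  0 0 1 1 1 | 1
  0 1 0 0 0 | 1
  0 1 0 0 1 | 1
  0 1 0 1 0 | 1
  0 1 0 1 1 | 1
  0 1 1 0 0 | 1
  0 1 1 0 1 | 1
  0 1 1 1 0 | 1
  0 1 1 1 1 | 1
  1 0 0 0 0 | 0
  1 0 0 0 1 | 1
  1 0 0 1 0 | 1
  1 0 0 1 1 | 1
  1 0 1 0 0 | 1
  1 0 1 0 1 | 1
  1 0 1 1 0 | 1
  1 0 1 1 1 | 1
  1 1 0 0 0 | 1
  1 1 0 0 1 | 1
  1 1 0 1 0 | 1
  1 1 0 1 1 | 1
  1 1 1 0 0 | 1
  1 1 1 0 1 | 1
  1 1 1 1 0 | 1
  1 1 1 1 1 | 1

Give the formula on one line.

((b | e) | (c | d))

  (b | e) = 01010101111111110101010111111111
  (c | d) = 00111111001111110011111100111111
  ((b | e) | (c | d)) = 01111111111111110111111111111111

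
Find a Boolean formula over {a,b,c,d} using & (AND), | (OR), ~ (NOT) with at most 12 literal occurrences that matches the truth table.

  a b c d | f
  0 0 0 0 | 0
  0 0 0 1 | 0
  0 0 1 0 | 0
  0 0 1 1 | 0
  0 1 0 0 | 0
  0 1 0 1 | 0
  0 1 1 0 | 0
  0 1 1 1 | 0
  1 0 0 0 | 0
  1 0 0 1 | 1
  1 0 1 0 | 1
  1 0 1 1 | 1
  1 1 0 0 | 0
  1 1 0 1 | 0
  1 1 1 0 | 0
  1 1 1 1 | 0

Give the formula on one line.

((a & (((d | c) | b) & (b | ((~a & d) | a)))) & ~b)

  (d | c) = 0111011101110111
  ((d | c) | b) = 0111111101111111
  ~a = 1111111100000000
  (~a & d) = 0101010100000000
  ((~a & d) | a) = 0101010111111111
  (b | ((~a & d) | a)) = 0101111111111111
  (((d | c) | b) & (b | ((~a & d) | a))) = 0101111101111111
  (a & (((d | c) | b) & (b | ((~a & d) | a)))) = 0000000001111111
  ~b = 1111000011110000
  ((a & (((d | c) | b) & (b | ((~a & d) | a)))) & ~b) = 0000000001110000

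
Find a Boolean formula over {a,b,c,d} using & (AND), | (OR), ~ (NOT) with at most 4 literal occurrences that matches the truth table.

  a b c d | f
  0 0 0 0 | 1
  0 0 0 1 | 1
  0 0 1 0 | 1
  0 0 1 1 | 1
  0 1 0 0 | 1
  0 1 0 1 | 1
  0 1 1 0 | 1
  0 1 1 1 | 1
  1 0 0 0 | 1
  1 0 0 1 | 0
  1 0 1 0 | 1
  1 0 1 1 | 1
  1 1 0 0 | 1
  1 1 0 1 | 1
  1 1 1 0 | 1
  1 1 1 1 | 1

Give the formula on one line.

((b | ~d) | (~a | c))

  ~d = 1010101010101010
  (b | ~d) = 1010111110101111
  ~a = 1111111100000000
  (~a | c) = 1111111100110011
  ((b | ~d) | (~a | c)) = 1111111110111111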